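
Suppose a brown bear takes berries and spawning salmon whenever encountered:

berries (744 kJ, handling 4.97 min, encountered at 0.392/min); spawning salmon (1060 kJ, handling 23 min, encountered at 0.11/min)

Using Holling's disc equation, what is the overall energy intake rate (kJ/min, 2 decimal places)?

74.52 kJ/min

R = (0.392×744 + 0.11×1060) / (1 + 0.392×4.97 + 0.11×23) = 408.2/5.478 = 74.52 kJ/min.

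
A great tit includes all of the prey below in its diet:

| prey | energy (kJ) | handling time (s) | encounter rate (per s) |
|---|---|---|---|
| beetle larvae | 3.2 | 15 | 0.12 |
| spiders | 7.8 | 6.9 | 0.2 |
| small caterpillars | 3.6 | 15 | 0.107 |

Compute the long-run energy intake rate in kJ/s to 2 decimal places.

0.40 kJ/s

R = Σλ_iE_i / (1 + Σλ_ih_i)
Numerator: 0.12×3.2 + 0.2×7.8 + 0.107×3.6 = 2.329
Denominator: 1 + 0.12×15 + 0.2×6.9 + 0.107×15 = 5.785
R = 2.329/5.785 = 0.4026 kJ/s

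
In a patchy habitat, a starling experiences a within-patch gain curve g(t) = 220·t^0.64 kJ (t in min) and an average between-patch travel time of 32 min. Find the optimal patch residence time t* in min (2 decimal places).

Maximise g(t)/(T+t): set derivative to zero → g'(t)(T+t) = g(t).
g'(t) = 0.64·220·t^-0.36. Setting 0.64·220·t^-0.36 = 220·t^0.64/(32+t) gives 0.64(32+t) = t, so 0.36·t = 0.64×32.
t* = 0.64×32/0.36 = 56.89 min.

56.89 min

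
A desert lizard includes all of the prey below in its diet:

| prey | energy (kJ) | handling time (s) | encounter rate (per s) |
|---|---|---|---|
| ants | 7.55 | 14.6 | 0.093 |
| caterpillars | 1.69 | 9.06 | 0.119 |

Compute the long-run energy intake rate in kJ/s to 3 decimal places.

0.263 kJ/s

Energy encountered per unit search time: 0.093×7.55 + 0.119×1.69 = 0.9033 kJ/s.
Handling time per unit search time: 0.093×14.6 + 0.119×9.06 = 2.436.
Rate = 0.9033/(1 + 2.436) = 0.2629 kJ/s.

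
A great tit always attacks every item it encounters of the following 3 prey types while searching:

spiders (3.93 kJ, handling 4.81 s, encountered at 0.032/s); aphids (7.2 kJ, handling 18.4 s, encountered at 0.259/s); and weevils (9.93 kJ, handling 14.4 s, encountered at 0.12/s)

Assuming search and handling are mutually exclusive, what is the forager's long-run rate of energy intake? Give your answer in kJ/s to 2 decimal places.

R = Σλ_iE_i / (1 + Σλ_ih_i)
Numerator: 0.032×3.93 + 0.259×7.2 + 0.12×9.93 = 3.182
Denominator: 1 + 0.032×4.81 + 0.259×18.4 + 0.12×14.4 = 7.648
R = 3.182/7.648 = 0.4161 kJ/s

0.42 kJ/s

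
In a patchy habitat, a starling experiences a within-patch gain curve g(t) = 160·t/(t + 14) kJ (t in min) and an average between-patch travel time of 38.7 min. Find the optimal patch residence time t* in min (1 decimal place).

Optimal t* satisfies g'(t*) = g(t*)/(T + t*).
g'(t) = 160·14/(t + 14)². Setting 160·14/(t+14)² = 160t/[(t+14)(38.7+t)] gives 14(38.7+t) = t(t+14), so t² = 14×38.7 = 541.8.
t* = √541.8 = 23.28 min.

23.3 min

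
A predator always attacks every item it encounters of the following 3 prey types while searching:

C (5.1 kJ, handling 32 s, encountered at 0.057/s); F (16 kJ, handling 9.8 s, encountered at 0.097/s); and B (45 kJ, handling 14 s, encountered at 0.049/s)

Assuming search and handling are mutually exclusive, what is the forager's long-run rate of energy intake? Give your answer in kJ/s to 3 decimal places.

0.907 kJ/s

R = Σλ_iE_i / (1 + Σλ_ih_i)
Numerator: 0.057×5.1 + 0.097×16 + 0.049×45 = 4.048
Denominator: 1 + 0.057×32 + 0.097×9.8 + 0.049×14 = 4.461
R = 4.048/4.461 = 0.9074 kJ/s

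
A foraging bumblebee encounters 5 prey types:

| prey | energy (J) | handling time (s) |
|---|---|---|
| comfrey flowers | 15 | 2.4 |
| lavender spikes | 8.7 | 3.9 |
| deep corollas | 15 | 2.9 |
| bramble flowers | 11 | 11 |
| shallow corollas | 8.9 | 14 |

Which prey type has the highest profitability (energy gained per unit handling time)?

In descending order of E/h:
comfrey flowers: 15/2.4 = 6.25 J/s
deep corollas: 15/2.9 = 5.17 J/s
lavender spikes: 8.7/3.9 = 2.23 J/s
bramble flowers: 11/11 = 1 J/s
shallow corollas: 8.9/14 = 0.636 J/s

comfrey flowers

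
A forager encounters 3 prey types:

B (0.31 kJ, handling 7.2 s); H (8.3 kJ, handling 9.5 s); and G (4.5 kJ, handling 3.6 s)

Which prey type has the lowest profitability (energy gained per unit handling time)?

Profitability E/h (kJ/s): B = 0.31/7.2 = 0.0431, H = 8.3/9.5 = 0.874, G = 4.5/3.6 = 1.25.
Ranked: G > H > B.

B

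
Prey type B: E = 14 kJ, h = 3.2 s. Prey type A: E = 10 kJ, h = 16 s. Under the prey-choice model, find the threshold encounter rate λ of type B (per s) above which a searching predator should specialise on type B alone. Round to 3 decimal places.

The zero-one rule: include type A iff E₂/h₂ > λE₁/(1+λh₁). Equality gives the switch point.
λE₁h₂ = E₂ + λE₂h₁ ⇒ λ = E₂/(E₁h₂ − E₂h₁) = 10/(224 − 32) = 0.05208 per s.

0.052 per s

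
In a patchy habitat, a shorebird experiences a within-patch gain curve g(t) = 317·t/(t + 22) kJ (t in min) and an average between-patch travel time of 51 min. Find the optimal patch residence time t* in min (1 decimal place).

33.5 min

Optimal t* satisfies g'(t*) = g(t*)/(T + t*).
g'(t) = 317·22/(t + 22)². Setting 317·22/(t+22)² = 317t/[(t+22)(51+t)] gives 22(51+t) = t(t+22), so t² = 22×51 = 1122.
t* = √1122 = 33.5 min.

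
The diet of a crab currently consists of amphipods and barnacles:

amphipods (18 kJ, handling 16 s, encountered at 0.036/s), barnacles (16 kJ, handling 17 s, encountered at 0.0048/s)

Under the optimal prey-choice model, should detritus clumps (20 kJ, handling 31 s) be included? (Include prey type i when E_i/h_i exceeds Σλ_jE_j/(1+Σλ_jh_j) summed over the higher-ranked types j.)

Yes

Intake rate on the current diet: R = (0.036×18 + 0.0048×16) / (1 + 0.036×16 + 0.0048×17) = 0.7248/1.658 = 0.4373 kJ/s.
Profitability of detritus clumps: 20/31 = 0.6452 kJ/s.
0.6452 > 0.4373, so adding detritus clumps raises the average — include it.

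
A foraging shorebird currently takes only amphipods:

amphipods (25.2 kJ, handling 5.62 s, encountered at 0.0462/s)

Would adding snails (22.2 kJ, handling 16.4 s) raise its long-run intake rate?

Intake rate on the current diet: R = (0.0462×25.2) / (1 + 0.0462×5.62) = 1.164/1.26 = 0.9243 kJ/s.
Profitability of snails: 22.2/16.4 = 1.354 kJ/s.
Since 1.354 > R, including snails increases the long-run rate.

Yes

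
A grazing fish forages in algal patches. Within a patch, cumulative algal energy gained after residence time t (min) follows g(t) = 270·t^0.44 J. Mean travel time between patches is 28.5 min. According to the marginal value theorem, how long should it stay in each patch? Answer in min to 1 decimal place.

22.4 min

Maximise g(t)/(T+t): set derivative to zero → g'(t)(T+t) = g(t).
g'(t) = 0.44·270·t^-0.56. Setting 0.44·270·t^-0.56 = 270·t^0.44/(28.5+t) gives 0.44(28.5+t) = t, so 0.56·t = 0.44×28.5.
t* = 0.44×28.5/0.56 = 22.39 min.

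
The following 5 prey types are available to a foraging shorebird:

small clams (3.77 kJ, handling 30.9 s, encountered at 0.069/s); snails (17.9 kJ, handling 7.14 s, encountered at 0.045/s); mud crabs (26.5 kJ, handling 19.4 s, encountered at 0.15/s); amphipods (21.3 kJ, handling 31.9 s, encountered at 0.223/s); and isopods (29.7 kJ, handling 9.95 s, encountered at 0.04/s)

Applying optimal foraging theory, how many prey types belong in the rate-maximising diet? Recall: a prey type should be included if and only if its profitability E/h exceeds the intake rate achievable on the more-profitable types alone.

Profitabilities (E/h, kJ/s): isopods 2.98, snails 2.51, mud crabs 1.37, amphipods 0.668, small clams 0.122. Add prey in this order while the next type's profitability exceeds the intake rate on those already taken.
Rate on top 1: 0.8498. snails: 2.51 > 0.8498 → include.
Rate on top 2: 1.159. mud crabs: 1.37 > 1.159 → include.
Rate on top 3: 1.289. amphipods: 0.668 < 1.289 → exclude; stop.
Optimal diet: isopods, snails, mud crabs — 3 of 5 types.

3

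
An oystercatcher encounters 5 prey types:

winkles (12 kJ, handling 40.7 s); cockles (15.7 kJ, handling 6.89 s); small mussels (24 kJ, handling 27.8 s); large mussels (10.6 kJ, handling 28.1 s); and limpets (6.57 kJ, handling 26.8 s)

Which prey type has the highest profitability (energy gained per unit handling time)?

Profitability E/h (kJ/s): winkles = 12/40.7 = 0.295, cockles = 15.7/6.89 = 2.28, small mussels = 24/27.8 = 0.863, large mussels = 10.6/28.1 = 0.377, limpets = 6.57/26.8 = 0.245.
Ranked: cockles > small mussels > large mussels > winkles > limpets.

cockles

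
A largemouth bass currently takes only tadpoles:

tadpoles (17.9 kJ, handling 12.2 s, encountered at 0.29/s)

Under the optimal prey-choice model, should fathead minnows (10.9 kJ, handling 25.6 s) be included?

Intake rate on the current diet: R = (0.29×17.9) / (1 + 0.29×12.2) = 5.191/4.538 = 1.144 kJ/s.
Profitability of fathead minnows: 10.9/25.6 = 0.4258 kJ/s.
0.4258 < 1.144, so adding fathead minnows would lower the average — exclude it.

No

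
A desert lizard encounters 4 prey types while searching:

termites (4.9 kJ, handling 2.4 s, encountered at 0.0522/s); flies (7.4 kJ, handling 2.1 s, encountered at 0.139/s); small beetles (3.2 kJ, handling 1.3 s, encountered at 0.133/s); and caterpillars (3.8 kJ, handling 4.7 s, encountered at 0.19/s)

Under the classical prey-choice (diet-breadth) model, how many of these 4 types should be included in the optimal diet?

E/h in descending order: flies 3.52, small beetles 2.46, termites 2.04, caterpillars 0.809 kJ/s. The optimal diet is the largest prefix of this list for which every included type satisfies E_i/h_i > R on the types above it.
Rate on top 1: 0.7962. small beetles: 2.46 > 0.7962 → include.
Rate on top 2: 0.9928. termites: 2.04 > 0.9928 → include.
Rate on top 3: 1.075. caterpillars: 0.809 < 1.075 → exclude; stop.
Optimal diet: flies, small beetles, termites — 3 of 4 types.

3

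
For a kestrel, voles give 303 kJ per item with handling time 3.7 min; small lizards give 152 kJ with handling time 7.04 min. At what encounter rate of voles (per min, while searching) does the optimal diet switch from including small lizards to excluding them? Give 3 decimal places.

The zero-one rule: include small lizards iff E₂/h₂ > λE₁/(1+λh₁). Equality gives the switch point.
λE₁h₂ = E₂ + λE₂h₁ ⇒ λ = E₂/(E₁h₂ − E₂h₁) = 152/(2133 − 562.4) = 0.09677 per min.

0.097 per min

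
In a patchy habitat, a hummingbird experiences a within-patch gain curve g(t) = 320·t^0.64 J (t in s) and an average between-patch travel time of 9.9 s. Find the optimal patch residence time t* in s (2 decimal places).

17.60 s

Maximise g(t)/(T+t): set derivative to zero → g'(t)(T+t) = g(t).
g'(t) = 0.64·320·t^-0.36. Setting 0.64·320·t^-0.36 = 320·t^0.64/(9.9+t) gives 0.64(9.9+t) = t, so 0.36·t = 0.64×9.9.
t* = 0.64×9.9/0.36 = 17.6 s.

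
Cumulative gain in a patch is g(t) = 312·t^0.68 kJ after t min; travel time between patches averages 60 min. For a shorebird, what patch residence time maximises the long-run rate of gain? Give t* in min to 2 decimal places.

127.50 min

By the marginal value theorem, leave when the instantaneous gain rate g'(t) equals the habitat-wide average g(t)/(T + t).
g'(t) = 0.68·312·t^-0.32. Setting 0.68·312·t^-0.32 = 312·t^0.68/(60+t) gives 0.68(60+t) = t, so 0.32·t = 0.68×60.
t* = 0.68×60/0.32 = 127.5 min.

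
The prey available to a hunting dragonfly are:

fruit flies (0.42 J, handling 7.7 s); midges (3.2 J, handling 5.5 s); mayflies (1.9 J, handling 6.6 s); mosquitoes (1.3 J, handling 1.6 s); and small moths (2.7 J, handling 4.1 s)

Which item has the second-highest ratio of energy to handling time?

small moths

In descending order of E/h:
mosquitoes: 1.3/1.6 = 0.812 J/s
small moths: 2.7/4.1 = 0.659 J/s
midges: 3.2/5.5 = 0.582 J/s
mayflies: 1.9/6.6 = 0.288 J/s
fruit flies: 0.42/7.7 = 0.0545 J/s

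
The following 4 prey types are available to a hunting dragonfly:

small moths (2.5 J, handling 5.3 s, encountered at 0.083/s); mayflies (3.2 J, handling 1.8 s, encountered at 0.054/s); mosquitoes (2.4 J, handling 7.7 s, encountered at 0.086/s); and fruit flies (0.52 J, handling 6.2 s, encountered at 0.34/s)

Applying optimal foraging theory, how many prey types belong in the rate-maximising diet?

3

Rank by E/h (J/s): mayflies 1.78, small moths 0.472, mosquitoes 0.312, fruit flies 0.0839. Include each in turn until the next type's E/h falls below the running intake rate.
Rate on top 1: 0.1575. small moths: 0.472 > 0.1575 → include.
Rate on top 2: 0.2474. mosquitoes: 0.312 > 0.2474 → include.
Rate on top 3: 0.2668. fruit flies: 0.0839 < 0.2668 → exclude; stop.
Optimal diet: mayflies, small moths, mosquitoes — 3 of 4 types.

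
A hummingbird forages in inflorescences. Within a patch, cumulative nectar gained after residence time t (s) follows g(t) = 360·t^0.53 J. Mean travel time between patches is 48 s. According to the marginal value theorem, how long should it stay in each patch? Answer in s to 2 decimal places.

By the marginal value theorem, leave when the instantaneous gain rate g'(t) equals the habitat-wide average g(t)/(T + t).
g'(t) = 0.53·360·t^-0.47. Setting 0.53·360·t^-0.47 = 360·t^0.53/(48+t) gives 0.53(48+t) = t, so 0.47·t = 0.53×48.
t* = 0.53×48/0.47 = 54.13 s.

54.13 s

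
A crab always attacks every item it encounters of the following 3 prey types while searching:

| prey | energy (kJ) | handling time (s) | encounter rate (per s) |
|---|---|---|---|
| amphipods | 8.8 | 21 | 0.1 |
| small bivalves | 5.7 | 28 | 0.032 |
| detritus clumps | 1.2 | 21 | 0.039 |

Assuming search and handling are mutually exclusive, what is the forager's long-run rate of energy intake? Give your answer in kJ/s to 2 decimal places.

0.23 kJ/s

Energy encountered per unit search time: 0.1×8.8 + 0.032×5.7 + 0.039×1.2 = 1.109 kJ/s.
Handling time per unit search time: 0.1×21 + 0.032×28 + 0.039×21 = 3.815.
Rate = 1.109/(1 + 3.815) = 0.2304 kJ/s.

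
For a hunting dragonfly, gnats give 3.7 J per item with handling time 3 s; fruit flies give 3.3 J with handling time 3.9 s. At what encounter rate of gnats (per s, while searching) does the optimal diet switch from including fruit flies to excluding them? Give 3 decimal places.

Drop fruit flies once their profitability E₂/h₂ falls below the rate achievable on gnats alone: E₂/h₂ = λE₁/(1 + λh₁).
Solve for λ: λE₁h₂ = E₂(1 + λh₁) → λ(E₁h₂ − E₂h₁) = E₂ → λ = E₂/(E₁h₂ − E₂h₁).
λ = 3.3/(3.7×3.9 − 3.3×3) = 3.3/4.53 = 0.7285 per s.

0.728 per s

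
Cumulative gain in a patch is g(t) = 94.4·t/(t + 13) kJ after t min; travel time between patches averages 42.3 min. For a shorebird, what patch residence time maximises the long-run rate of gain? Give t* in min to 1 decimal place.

Optimal t* satisfies g'(t*) = g(t*)/(T + t*).
g'(t) = 94.4·13/(t + 13)². Setting 94.4·13/(t+13)² = 94.4t/[(t+13)(42.3+t)] gives 13(42.3+t) = t(t+13), so t² = 13×42.3 = 549.9.
t* = √549.9 = 23.45 min.

23.4 min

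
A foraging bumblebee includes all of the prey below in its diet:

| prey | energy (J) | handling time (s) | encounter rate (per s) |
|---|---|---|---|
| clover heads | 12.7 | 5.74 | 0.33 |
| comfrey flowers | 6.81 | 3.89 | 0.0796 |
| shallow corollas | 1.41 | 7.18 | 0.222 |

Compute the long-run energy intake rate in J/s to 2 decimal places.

1.05 J/s

Energy encountered per unit search time: 0.33×12.7 + 0.0796×6.81 + 0.222×1.41 = 5.046 J/s.
Handling time per unit search time: 0.33×5.74 + 0.0796×3.89 + 0.222×7.18 = 3.798.
Rate = 5.046/(1 + 3.798) = 1.052 J/s.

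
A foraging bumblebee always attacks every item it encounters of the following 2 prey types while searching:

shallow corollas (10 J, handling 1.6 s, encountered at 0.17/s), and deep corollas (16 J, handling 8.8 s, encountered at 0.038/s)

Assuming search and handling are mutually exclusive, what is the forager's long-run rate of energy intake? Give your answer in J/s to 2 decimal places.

Energy encountered per unit search time: 0.17×10 + 0.038×16 = 2.308 J/s.
Handling time per unit search time: 0.17×1.6 + 0.038×8.8 = 0.6064.
Rate = 2.308/(1 + 0.6064) = 1.437 J/s.

1.44 J/s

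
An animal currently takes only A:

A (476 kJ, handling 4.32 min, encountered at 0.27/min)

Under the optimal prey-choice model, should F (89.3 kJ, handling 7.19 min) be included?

No

On A alone, R = ΣλE/(1+Σλh) = 128.5/2.166 = 59.32 kJ/min.
F: E/h = 89.3/7.19 = 12.42 kJ/min.
Since 12.42 < R, time spent handling F is better spent searching.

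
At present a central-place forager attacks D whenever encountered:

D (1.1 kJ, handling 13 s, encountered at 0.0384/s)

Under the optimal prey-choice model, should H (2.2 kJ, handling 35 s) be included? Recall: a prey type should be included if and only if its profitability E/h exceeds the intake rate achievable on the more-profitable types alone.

Yes

Intake rate on the current diet: R = (0.0384×1.1) / (1 + 0.0384×13) = 0.04224/1.499 = 0.02818 kJ/s.
H: E/h = 2.2/35 = 0.06286 kJ/s.
0.06286 > 0.02818, so adding H raises the average — include it.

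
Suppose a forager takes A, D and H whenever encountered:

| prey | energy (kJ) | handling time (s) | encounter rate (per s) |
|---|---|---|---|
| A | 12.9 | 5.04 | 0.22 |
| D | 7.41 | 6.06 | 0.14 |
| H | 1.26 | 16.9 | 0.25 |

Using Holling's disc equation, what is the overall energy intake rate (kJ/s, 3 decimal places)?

R = (0.22×12.9 + 0.14×7.41 + 0.25×1.26) / (1 + 0.22×5.04 + 0.14×6.06 + 0.25×16.9) = 4.19/7.182 = 0.5834 kJ/s.

0.583 kJ/s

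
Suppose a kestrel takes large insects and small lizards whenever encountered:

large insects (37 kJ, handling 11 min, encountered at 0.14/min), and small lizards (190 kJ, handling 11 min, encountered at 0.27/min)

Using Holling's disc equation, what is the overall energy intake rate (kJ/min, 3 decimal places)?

R = (0.14×37 + 0.27×190) / (1 + 0.14×11 + 0.27×11) = 56.48/5.51 = 10.25 kJ/min.

10.250 kJ/min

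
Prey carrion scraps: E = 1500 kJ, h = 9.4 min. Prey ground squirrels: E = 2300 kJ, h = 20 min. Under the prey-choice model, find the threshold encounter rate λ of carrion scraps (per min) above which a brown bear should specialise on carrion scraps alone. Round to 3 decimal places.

The zero-one rule: include ground squirrels iff E₂/h₂ > λE₁/(1+λh₁). Equality gives the switch point.
λE₁h₂ = E₂ + λE₂h₁ ⇒ λ = E₂/(E₁h₂ − E₂h₁) = 2300/(3e+04 − 2.162e+04) = 0.2745 per min.

0.274 per min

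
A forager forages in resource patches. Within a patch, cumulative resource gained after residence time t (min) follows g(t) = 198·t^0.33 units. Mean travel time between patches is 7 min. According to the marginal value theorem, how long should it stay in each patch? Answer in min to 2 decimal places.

Optimal t* satisfies g'(t*) = g(t*)/(T + t*).
g'(t) = 0.33·198·t^-0.67. Setting 0.33·198·t^-0.67 = 198·t^0.33/(7+t) gives 0.33(7+t) = t, so 0.67·t = 0.33×7.
t* = 0.33×7/0.67 = 3.448 min.

3.45 min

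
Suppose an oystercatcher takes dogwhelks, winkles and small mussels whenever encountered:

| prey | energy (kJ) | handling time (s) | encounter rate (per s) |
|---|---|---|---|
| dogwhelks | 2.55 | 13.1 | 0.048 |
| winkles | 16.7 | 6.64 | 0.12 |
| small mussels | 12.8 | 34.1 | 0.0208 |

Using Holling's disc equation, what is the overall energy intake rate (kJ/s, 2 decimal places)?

Energy encountered per unit search time: 0.048×2.55 + 0.12×16.7 + 0.0208×12.8 = 2.393 kJ/s.
Handling time per unit search time: 0.048×13.1 + 0.12×6.64 + 0.0208×34.1 = 2.135.
Rate = 2.393/(1 + 2.135) = 0.7632 kJ/s.

0.76 kJ/s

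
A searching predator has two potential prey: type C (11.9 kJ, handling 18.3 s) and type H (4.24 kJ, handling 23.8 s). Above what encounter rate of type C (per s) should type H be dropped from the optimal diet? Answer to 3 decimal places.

Drop type H once their profitability E₂/h₂ falls below the rate achievable on type C alone: E₂/h₂ = λE₁/(1 + λh₁).
Solve for λ: λE₁h₂ = E₂(1 + λh₁) → λ(E₁h₂ − E₂h₁) = E₂ → λ = E₂/(E₁h₂ − E₂h₁).
λ = 4.24/(11.9×23.8 − 4.24×18.3) = 4.24/205.6 = 0.02062 per s.

0.021 per s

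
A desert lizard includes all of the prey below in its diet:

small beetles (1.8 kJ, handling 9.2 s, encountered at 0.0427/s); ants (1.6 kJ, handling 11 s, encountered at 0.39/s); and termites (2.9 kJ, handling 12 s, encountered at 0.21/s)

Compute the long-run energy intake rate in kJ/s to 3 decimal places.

0.160 kJ/s

R = Σλ_iE_i / (1 + Σλ_ih_i)
Numerator: 0.0427×1.8 + 0.39×1.6 + 0.21×2.9 = 1.31
Denominator: 1 + 0.0427×9.2 + 0.39×11 + 0.21×12 = 8.203
R = 1.31/8.203 = 0.1597 kJ/s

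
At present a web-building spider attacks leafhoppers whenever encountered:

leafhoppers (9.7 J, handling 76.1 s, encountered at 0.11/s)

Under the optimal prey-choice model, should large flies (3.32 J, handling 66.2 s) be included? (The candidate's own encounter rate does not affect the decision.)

On leafhoppers alone, R = ΣλE/(1+Σλh) = 1.067/9.371 = 0.1139 J/s.
large flies: E/h = 3.32/66.2 = 0.05015 J/s.
0.05015 < 0.1139, so adding large flies would lower the average — exclude it.

No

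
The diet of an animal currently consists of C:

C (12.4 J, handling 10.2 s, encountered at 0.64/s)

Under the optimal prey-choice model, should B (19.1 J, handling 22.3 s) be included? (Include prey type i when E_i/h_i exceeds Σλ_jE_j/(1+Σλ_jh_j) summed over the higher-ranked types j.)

No

Current rate: (0.64×12.4)/(1 + 0.64×10.2) = 1.054 J/s.
Profitability of B: 19.1/22.3 = 0.8565 J/s.
Since 0.8565 < R, time spent handling B is better spent searching.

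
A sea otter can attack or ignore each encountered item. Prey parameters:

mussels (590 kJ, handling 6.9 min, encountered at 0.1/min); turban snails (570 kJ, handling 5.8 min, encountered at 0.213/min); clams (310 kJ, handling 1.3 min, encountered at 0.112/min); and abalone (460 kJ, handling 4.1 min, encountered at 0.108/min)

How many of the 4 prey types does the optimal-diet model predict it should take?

4

Profitabilities (E/h, kJ/min): clams 238, abalone 112, turban snails 98.3, mussels 85.5. Add prey in this order while the next type's profitability exceeds the intake rate on those already taken.
Rate on top 1: 30.31. abalone: 112 > 30.31 → include.
Rate on top 2: 53.14. turban snails: 98.3 > 53.14 → include.
Rate on top 3: 72.88. mussels: 85.5 > 72.88 → include.
Optimal diet: clams, abalone, turban snails, mussels — 4 of 4 types.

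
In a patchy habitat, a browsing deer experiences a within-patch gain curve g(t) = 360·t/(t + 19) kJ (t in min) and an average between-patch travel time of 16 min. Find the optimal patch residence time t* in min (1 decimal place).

17.4 min

Maximise g(t)/(T+t): set derivative to zero → g'(t)(T+t) = g(t).
g'(t) = 360·19/(t + 19)². Setting 360·19/(t+19)² = 360t/[(t+19)(16+t)] gives 19(16+t) = t(t+19), so t² = 19×16 = 304.
t* = √304 = 17.44 min.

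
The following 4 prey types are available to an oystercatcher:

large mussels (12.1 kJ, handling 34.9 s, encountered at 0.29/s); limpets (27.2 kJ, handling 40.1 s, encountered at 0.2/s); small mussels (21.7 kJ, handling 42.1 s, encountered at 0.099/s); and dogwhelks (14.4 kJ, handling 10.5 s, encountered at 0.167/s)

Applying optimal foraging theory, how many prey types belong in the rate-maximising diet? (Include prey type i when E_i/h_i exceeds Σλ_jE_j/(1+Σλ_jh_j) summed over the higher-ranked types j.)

1

E/h in descending order: dogwhelks 1.37, limpets 0.678, small mussels 0.515, large mussels 0.347 kJ/s. The optimal diet is the largest prefix of this list for which every included type satisfies E_i/h_i > R on the types above it.
Rate on top 1: 0.8734. limpets: 0.678 < 0.8734 → exclude; stop.
Optimal diet: dogwhelks — 1 of 4 types.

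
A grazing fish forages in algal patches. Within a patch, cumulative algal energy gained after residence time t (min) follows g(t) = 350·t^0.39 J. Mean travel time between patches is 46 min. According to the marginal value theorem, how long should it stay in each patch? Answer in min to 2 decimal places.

Maximise g(t)/(T+t): set derivative to zero → g'(t)(T+t) = g(t).
g'(t) = 0.39·350·t^-0.61. Setting 0.39·350·t^-0.61 = 350·t^0.39/(46+t) gives 0.39(46+t) = t, so 0.61·t = 0.39×46.
t* = 0.39×46/0.61 = 29.41 min.

29.41 min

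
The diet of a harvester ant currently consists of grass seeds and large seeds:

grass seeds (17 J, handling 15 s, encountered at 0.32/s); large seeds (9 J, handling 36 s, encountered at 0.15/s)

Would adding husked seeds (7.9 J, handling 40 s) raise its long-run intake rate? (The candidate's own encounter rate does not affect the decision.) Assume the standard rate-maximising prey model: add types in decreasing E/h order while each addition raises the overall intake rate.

Intake rate on the current diet: R = (0.32×17 + 0.15×9) / (1 + 0.32×15 + 0.15×36) = 6.79/11.2 = 0.6063 J/s.
Profitability of husked seeds: 7.9/40 = 0.1975 J/s.
0.1975 < 0.6063, so adding husked seeds would lower the average — exclude it.

No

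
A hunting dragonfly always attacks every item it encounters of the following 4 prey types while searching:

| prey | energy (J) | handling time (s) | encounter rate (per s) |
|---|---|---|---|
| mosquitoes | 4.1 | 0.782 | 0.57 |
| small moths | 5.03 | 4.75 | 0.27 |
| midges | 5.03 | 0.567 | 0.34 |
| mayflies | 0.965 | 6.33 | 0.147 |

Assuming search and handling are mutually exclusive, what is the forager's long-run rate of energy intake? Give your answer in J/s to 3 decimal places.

Energy encountered per unit search time: 0.57×4.1 + 0.27×5.03 + 0.34×5.03 + 0.147×0.965 = 5.547 J/s.
Handling time per unit search time: 0.57×0.782 + 0.27×4.75 + 0.34×0.567 + 0.147×6.33 = 2.852.
Rate = 5.547/(1 + 2.852) = 1.44 J/s.

1.440 J/s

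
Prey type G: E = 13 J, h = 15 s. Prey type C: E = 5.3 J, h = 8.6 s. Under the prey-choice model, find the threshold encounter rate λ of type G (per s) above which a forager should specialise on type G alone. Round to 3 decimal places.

Drop type C once their profitability E₂/h₂ falls below the rate achievable on type G alone: E₂/h₂ = λE₁/(1 + λh₁).
Solve for λ: λE₁h₂ = E₂(1 + λh₁) → λ(E₁h₂ − E₂h₁) = E₂ → λ = E₂/(E₁h₂ − E₂h₁).
λ = 5.3/(13×8.6 − 5.3×15) = 5.3/32.3 = 0.1641 per s.

0.164 per s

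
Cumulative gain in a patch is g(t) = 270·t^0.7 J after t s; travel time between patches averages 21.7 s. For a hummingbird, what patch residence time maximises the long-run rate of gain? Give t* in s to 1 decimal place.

50.6 s

Optimal t* satisfies g'(t*) = g(t*)/(T + t*).
g'(t) = 0.7·270·t^-0.3. Setting 0.7·270·t^-0.3 = 270·t^0.7/(21.7+t) gives 0.7(21.7+t) = t, so 0.30·t = 0.7×21.7.
t* = 0.7×21.7/0.30 = 50.63 s.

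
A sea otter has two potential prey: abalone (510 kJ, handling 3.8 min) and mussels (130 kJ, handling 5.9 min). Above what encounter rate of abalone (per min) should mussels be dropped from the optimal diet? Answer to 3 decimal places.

0.052 per min

Drop mussels once their profitability E₂/h₂ falls below the rate achievable on abalone alone: E₂/h₂ = λE₁/(1 + λh₁).
Solve for λ: λE₁h₂ = E₂(1 + λh₁) → λ(E₁h₂ − E₂h₁) = E₂ → λ = E₂/(E₁h₂ − E₂h₁).
λ = 130/(510×5.9 − 130×3.8) = 130/2515 = 0.05169 per min.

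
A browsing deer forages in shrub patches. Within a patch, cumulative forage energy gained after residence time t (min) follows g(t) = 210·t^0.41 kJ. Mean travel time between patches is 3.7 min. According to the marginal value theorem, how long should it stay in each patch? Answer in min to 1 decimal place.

Optimal t* satisfies g'(t*) = g(t*)/(T + t*).
g'(t) = 0.41·210·t^-0.59. Setting 0.41·210·t^-0.59 = 210·t^0.41/(3.7+t) gives 0.41(3.7+t) = t, so 0.59·t = 0.41×3.7.
t* = 0.41×3.7/0.59 = 2.571 min.

2.6 min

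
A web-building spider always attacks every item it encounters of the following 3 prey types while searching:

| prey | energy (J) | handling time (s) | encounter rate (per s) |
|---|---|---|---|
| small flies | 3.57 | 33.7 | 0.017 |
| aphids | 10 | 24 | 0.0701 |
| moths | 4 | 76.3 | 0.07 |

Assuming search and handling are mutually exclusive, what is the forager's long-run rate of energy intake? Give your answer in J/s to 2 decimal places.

0.12 J/s

R = Σλ_iE_i / (1 + Σλ_ih_i)
Numerator: 0.017×3.57 + 0.0701×10 + 0.07×4 = 1.042
Denominator: 1 + 0.017×33.7 + 0.0701×24 + 0.07×76.3 = 8.596
R = 1.042/8.596 = 0.1212 J/s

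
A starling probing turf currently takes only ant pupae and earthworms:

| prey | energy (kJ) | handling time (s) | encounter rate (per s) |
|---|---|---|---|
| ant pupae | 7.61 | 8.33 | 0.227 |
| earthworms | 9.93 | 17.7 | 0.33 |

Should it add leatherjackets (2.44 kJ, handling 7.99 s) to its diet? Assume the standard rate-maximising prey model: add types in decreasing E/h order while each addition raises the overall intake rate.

Current rate: (0.227×7.61 + 0.33×9.93)/(1 + 0.227×8.33 + 0.33×17.7) = 0.5731 kJ/s.
leatherjackets: E/h = 2.44/7.99 = 0.3054 kJ/s.
Since 0.3054 < R, time spent handling leatherjackets is better spent searching.

No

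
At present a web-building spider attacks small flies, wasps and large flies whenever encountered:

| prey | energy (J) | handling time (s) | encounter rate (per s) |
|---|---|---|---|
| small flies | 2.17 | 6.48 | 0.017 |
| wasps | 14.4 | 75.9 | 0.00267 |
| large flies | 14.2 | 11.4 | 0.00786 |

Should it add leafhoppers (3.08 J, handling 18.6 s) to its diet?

On small flies, wasps and large flies alone, R = ΣλE/(1+Σλh) = 0.187/1.402 = 0.1333 J/s.
leafhoppers: E/h = 3.08/18.6 = 0.1656 J/s.
0.1656 > 0.1333, so adding leafhoppers raises the average — include it.

Yes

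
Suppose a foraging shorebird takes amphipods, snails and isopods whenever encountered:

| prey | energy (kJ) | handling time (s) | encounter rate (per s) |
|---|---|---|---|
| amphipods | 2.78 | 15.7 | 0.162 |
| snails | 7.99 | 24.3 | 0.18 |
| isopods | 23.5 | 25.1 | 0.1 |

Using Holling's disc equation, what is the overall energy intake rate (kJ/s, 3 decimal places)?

R = Σλ_iE_i / (1 + Σλ_ih_i)
Numerator: 0.162×2.78 + 0.18×7.99 + 0.1×23.5 = 4.239
Denominator: 1 + 0.162×15.7 + 0.18×24.3 + 0.1×25.1 = 10.43
R = 4.239/10.43 = 0.4065 kJ/s

0.406 kJ/s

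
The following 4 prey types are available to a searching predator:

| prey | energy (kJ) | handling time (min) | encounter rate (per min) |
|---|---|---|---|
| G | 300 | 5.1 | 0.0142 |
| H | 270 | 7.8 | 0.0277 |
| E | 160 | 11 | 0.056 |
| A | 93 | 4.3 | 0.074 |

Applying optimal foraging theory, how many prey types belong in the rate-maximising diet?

4

E/h in descending order: G 58.8, H 34.6, A 21.6, E 14.5 kJ/min. The optimal diet is the largest prefix of this list for which every included type satisfies E_i/h_i > R on the types above it.
Rate on top 1: 3.972. H: 34.6 > 3.972 → include.
Rate on top 2: 9.111. A: 21.6 > 9.111 → include.
Rate on top 3: 11.59. E: 14.5 > 11.59 → include.
Optimal diet: G, H, A, E — 4 of 4 types.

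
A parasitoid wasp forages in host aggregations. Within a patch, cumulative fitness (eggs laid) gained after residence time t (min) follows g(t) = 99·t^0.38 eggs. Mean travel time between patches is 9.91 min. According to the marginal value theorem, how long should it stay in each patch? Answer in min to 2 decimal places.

6.07 min

Maximise g(t)/(T+t): set derivative to zero → g'(t)(T+t) = g(t).
g'(t) = 0.38·99·t^-0.62. Setting 0.38·99·t^-0.62 = 99·t^0.38/(9.91+t) gives 0.38(9.91+t) = t, so 0.62·t = 0.38×9.91.
t* = 0.38×9.91/0.62 = 6.074 min.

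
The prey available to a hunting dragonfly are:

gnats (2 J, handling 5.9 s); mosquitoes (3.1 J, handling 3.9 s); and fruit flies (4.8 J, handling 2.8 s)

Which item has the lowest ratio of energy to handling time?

Profitability E/h (J/s): gnats = 2/5.9 = 0.339, mosquitoes = 3.1/3.9 = 0.795, fruit flies = 4.8/2.8 = 1.71.
Ranked: fruit flies > mosquitoes > gnats.

gnats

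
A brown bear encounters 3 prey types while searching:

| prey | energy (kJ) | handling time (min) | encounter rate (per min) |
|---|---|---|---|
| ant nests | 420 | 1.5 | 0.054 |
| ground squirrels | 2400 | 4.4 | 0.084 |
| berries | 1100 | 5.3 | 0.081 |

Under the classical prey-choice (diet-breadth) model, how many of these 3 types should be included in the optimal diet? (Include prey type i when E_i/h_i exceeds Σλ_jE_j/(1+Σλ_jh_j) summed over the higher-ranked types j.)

3

Profitabilities (E/h, kJ/min): ground squirrels 545, ant nests 280, berries 208. Add prey in this order while the next type's profitability exceeds the intake rate on those already taken.
Rate on top 1: 147.2. ant nests: 280 > 147.2 → include.
Rate on top 2: 154.6. berries: 208 > 154.6 → include.
Optimal diet: ground squirrels, ant nests, berries — 3 of 3 types.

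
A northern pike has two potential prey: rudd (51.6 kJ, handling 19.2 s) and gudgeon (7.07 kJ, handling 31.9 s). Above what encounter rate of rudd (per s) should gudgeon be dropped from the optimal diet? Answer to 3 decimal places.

The zero-one rule: include gudgeon iff E₂/h₂ > λE₁/(1+λh₁). Equality gives the switch point.
λE₁h₂ = E₂ + λE₂h₁ ⇒ λ = E₂/(E₁h₂ − E₂h₁) = 7.07/(1646 − 135.7) = 0.004681 per s.

0.005 per s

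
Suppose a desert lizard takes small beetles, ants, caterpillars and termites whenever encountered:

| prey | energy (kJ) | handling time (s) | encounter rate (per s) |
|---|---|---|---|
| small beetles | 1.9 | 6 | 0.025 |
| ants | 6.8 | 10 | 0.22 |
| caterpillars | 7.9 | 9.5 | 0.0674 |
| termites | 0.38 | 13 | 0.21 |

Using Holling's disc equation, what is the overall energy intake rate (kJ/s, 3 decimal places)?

0.321 kJ/s

R = Σλ_iE_i / (1 + Σλ_ih_i)
Numerator: 0.025×1.9 + 0.22×6.8 + 0.0674×7.9 + 0.21×0.38 = 2.156
Denominator: 1 + 0.025×6 + 0.22×10 + 0.0674×9.5 + 0.21×13 = 6.72
R = 2.156/6.72 = 0.3208 kJ/s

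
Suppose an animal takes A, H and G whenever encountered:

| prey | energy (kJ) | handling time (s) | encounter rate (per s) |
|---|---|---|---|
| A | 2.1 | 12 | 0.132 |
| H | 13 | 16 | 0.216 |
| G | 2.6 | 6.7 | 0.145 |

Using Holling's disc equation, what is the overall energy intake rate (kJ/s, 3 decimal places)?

0.494 kJ/s

Energy encountered per unit search time: 0.132×2.1 + 0.216×13 + 0.145×2.6 = 3.462 kJ/s.
Handling time per unit search time: 0.132×12 + 0.216×16 + 0.145×6.7 = 6.011.
Rate = 3.462/(1 + 6.011) = 0.4938 kJ/s.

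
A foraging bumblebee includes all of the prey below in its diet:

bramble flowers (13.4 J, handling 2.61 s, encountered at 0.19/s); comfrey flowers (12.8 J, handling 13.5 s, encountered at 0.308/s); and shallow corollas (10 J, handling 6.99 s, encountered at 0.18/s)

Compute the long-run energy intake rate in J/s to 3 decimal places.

1.199 J/s

R = Σλ_iE_i / (1 + Σλ_ih_i)
Numerator: 0.19×13.4 + 0.308×12.8 + 0.18×10 = 8.288
Denominator: 1 + 0.19×2.61 + 0.308×13.5 + 0.18×6.99 = 6.912
R = 8.288/6.912 = 1.199 J/s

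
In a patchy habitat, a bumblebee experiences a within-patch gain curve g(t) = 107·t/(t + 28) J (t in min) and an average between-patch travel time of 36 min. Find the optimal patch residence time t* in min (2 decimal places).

Maximise g(t)/(T+t): set derivative to zero → g'(t)(T+t) = g(t).
g'(t) = 107·28/(t + 28)². Setting 107·28/(t+28)² = 107t/[(t+28)(36+t)] gives 28(36+t) = t(t+28), so t² = 28×36 = 1008.
t* = √1008 = 31.75 min.

31.75 min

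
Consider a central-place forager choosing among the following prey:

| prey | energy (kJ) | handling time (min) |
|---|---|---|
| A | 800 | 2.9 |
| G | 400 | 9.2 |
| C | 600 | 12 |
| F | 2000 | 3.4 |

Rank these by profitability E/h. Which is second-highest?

A

In descending order of E/h:
F: 2000/3.4 = 588 kJ/min
A: 800/2.9 = 276 kJ/min
C: 600/12 = 50 kJ/min
G: 400/9.2 = 43.5 kJ/min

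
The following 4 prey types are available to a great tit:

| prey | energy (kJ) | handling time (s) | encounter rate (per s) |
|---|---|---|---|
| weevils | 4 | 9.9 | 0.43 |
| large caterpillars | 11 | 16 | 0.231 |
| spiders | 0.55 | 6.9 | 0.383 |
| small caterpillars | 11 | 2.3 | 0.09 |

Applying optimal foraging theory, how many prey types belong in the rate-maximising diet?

1

Profitabilities (E/h, kJ/s): small caterpillars 4.78, large caterpillars 0.688, weevils 0.404, spiders 0.0797. Add prey in this order while the next type's profitability exceeds the intake rate on those already taken.
Rate on top 1: 0.8202. large caterpillars: 0.688 < 0.8202 → exclude; stop.
Optimal diet: small caterpillars — 1 of 4 types.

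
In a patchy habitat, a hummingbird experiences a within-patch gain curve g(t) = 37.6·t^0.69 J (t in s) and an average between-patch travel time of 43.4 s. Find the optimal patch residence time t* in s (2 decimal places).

Optimal t* satisfies g'(t*) = g(t*)/(T + t*).
g'(t) = 0.69·37.6·t^-0.31. Setting 0.69·37.6·t^-0.31 = 37.6·t^0.69/(43.4+t) gives 0.69(43.4+t) = t, so 0.31·t = 0.69×43.4.
t* = 0.69×43.4/0.31 = 96.6 s.

96.60 s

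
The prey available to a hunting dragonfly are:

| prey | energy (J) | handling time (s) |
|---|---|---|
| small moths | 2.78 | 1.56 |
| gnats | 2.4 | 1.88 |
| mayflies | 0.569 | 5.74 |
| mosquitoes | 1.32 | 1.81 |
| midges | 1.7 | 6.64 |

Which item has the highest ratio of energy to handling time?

small moths

Profitability E/h (J/s): small moths = 2.78/1.56 = 1.78, gnats = 2.4/1.88 = 1.28, mayflies = 0.569/5.74 = 0.0991, mosquitoes = 1.32/1.81 = 0.729, midges = 1.7/6.64 = 0.256.
Ranked: small moths > gnats > mosquitoes > midges > mayflies.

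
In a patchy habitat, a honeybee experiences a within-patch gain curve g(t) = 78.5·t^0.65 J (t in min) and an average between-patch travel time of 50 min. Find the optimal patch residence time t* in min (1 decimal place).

92.9 min

By the marginal value theorem, leave when the instantaneous gain rate g'(t) equals the habitat-wide average g(t)/(T + t).
g'(t) = 0.65·78.5·t^-0.35. Setting 0.65·78.5·t^-0.35 = 78.5·t^0.65/(50+t) gives 0.65(50+t) = t, so 0.35·t = 0.65×50.
t* = 0.65×50/0.35 = 92.86 min.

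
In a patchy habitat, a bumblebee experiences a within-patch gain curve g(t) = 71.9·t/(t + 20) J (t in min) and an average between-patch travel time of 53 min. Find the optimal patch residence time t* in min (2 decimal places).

32.56 min

Optimal t* satisfies g'(t*) = g(t*)/(T + t*).
g'(t) = 71.9·20/(t + 20)². Setting 71.9·20/(t+20)² = 71.9t/[(t+20)(53+t)] gives 20(53+t) = t(t+20), so t² = 20×53 = 1060.
t* = √1060 = 32.56 min.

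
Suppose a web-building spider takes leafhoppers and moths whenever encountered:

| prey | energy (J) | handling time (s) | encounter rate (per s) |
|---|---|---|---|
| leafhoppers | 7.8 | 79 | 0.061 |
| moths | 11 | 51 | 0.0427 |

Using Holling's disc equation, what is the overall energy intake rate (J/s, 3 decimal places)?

Energy encountered per unit search time: 0.061×7.8 + 0.0427×11 = 0.9455 J/s.
Handling time per unit search time: 0.061×79 + 0.0427×51 = 6.997.
Rate = 0.9455/(1 + 6.997) = 0.1182 J/s.

0.118 J/s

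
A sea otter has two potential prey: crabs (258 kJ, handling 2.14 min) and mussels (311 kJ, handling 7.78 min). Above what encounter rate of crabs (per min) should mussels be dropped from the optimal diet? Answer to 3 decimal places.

At the threshold, the rate on crabs alone equals the profitability of mussels: λ·258/(1 + λ·2.14) = 311/7.78 = 39.97.
Rearranging, λ(258 − 39.97×2.14) = 39.97, so λ = 39.97/172.5 = 0.2318 per min.

0.232 per min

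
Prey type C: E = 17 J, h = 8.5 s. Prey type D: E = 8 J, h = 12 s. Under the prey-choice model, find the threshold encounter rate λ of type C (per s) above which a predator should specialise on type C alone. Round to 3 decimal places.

0.059 per s

At the threshold, the rate on type C alone equals the profitability of type D: λ·17/(1 + λ·8.5) = 8/12 = 0.6667.
Rearranging, λ(17 − 0.6667×8.5) = 0.6667, so λ = 0.6667/11.33 = 0.05882 per s.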